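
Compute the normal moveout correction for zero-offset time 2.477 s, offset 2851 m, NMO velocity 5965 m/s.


x/Vnmo = 2851/5965 = 0.477955
(x/Vnmo)^2 = 0.228441
t0^2 = 6.135529
sqrt(6.135529 + 0.228441) = 2.522691
dt = 2.522691 - 2.477 = 0.045691

0.045691


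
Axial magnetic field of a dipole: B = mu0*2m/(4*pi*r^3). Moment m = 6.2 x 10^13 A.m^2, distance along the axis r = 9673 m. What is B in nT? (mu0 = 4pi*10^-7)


m = 6.2 x 10^13 = 62000000000000 A.m^2
2m = 124000000000000 A.m^2
r^3 = 9673^3 = 905072904217
B = (4pi*10^-7) * 124000000000000 / (4*pi * 905072904217) * 1e9
= 155822995.618054 / 11373481547405.22 * 1e9
= 13700.5538 nT

13700.5538


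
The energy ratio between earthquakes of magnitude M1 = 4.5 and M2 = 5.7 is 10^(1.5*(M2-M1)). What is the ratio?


M2 - M1 = 5.7 - 4.5 = 1.2
1.5 * 1.2 = 1.8
ratio = 10^1.8 = 63.1

63.1


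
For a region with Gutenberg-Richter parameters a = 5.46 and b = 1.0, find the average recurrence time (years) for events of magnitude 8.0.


log10(N) = 5.46 - 1.0*8.0 = -2.54
N = 10^-2.54 = 0.002884
T = 1/N = 1/0.002884 = 346.7369 years

346.7369


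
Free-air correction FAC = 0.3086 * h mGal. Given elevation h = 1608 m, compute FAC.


FAC = 0.3086 * h
= 0.3086 * 1608
= 496.2288 mGal

496.2288


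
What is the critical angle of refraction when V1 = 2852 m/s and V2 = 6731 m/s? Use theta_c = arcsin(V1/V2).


V1/V2 = 2852/6731 = 0.423711
theta_c = arcsin(0.423711) = 25.0691 degrees

25.0691


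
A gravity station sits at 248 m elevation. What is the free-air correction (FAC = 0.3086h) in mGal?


FAC = 0.3086 * h
= 0.3086 * 248
= 76.5328 mGal

76.5328


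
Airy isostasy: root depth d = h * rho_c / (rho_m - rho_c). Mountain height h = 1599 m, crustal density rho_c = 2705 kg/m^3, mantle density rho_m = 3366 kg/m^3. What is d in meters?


rho_m - rho_c = 3366 - 2705 = 661
d = 1599 * 2705 / 661
= 4325295 / 661
= 6543.56 m

6543.56


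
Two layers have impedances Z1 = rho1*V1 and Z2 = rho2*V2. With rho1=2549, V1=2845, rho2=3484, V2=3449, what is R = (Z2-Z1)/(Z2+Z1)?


Z1 = 2549 * 2845 = 7251905
Z2 = 3484 * 3449 = 12016316
R = (12016316 - 7251905) / (12016316 + 7251905) = 4764411 / 19268221 = 0.2473

0.2473


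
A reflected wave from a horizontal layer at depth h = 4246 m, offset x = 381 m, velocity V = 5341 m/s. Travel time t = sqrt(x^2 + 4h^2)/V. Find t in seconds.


x^2 + 4h^2 = 381^2 + 4*4246^2 = 145161 + 72114064 = 72259225
sqrt(72259225) = 8500.5426
t = 8500.5426 / 5341 = 1.5916 s

1.5916


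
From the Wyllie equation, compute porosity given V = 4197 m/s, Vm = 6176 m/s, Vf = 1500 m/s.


1/V - 1/Vm = 1/4197 - 1/6176 = 7.635e-05
1/Vf - 1/Vm = 1/1500 - 1/6176 = 0.00050475
phi = 7.635e-05 / 0.00050475 = 0.1513

0.1513


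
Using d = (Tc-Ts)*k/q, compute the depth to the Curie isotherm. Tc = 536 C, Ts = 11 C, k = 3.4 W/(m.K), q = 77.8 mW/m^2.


T_Curie - T_surf = 536 - 11 = 525 C
Convert q to W/m^2: 77.8 mW/m^2 = 0.0778 W/m^2
d = 525 * 3.4 / 0.0778 = 22943.44 m

22943.44


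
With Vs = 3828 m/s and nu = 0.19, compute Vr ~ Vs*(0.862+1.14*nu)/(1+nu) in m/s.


Numerator factor = 0.862 + 1.14*0.19 = 1.0786
Denominator = 1 + 0.19 = 1.19
Vr = 3828 * 1.0786 / 1.19 = 3469.65 m/s

3469.65


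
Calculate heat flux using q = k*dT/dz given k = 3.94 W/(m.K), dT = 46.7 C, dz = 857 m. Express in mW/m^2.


q = k * dT / dz * 1000
= 3.94 * 46.7 / 857 * 1000
= 0.2147 * 1000
= 214.7001 mW/m^2

214.7001


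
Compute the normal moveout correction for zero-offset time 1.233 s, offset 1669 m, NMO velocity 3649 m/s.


x/Vnmo = 1669/3649 = 0.457386
(x/Vnmo)^2 = 0.209202
t0^2 = 1.520289
sqrt(1.520289 + 0.209202) = 1.315101
dt = 1.315101 - 1.233 = 0.082101

0.082101


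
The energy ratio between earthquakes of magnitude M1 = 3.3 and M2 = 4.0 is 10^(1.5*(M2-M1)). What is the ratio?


M2 - M1 = 4.0 - 3.3 = 0.7
1.5 * 0.7 = 1.05
ratio = 10^1.05 = 11.22

11.22


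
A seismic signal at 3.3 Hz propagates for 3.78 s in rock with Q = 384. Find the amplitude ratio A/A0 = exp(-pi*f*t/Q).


pi*f*t/Q = pi*3.3*3.78/384 = 0.102053
A/A0 = exp(-0.102053) = 0.902982

0.902982


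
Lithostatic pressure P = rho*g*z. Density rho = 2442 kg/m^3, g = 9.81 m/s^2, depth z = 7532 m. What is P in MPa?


P = rho * g * z / 1e6
= 2442 * 9.81 * 7532 / 1e6
= 180436742.64 / 1e6
= 180.4367 MPa

180.4367


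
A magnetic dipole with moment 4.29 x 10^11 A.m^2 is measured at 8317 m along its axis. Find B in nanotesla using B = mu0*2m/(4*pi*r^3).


m = 4.29 x 10^11 = 429000000000 A.m^2
2m = 858000000000 A.m^2
r^3 = 8317^3 = 575307591013
B = (4pi*10^-7) * 858000000000 / (4*pi * 575307591013) * 1e9
= 1078194.598712 / 7229528405923.53 * 1e9
= 149.1376 nT

149.1376


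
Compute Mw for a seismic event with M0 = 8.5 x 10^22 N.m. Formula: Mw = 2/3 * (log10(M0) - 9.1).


log10(M0) = log10(8.5 x 10^22) = 22.9294
Mw = 2/3 * (22.9294 - 9.1)
= 2/3 * 13.8294
= 9.22

9.22


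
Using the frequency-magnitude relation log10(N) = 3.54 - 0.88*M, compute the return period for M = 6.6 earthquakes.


log10(N) = 3.54 - 0.88*6.6 = -2.268
N = 10^-2.268 = 0.005395
T = 1/N = 1/0.005395 = 185.3532 years

185.3532


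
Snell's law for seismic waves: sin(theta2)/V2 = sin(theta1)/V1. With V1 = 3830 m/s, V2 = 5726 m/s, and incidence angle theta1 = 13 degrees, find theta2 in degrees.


sin(theta1) = sin(13 deg) = 0.224951
sin(theta2) = V2/V1 * sin(theta1) = 5726/3830 * 0.224951 = 0.336311
theta2 = arcsin(0.336311) = 19.6523 degrees

19.6523


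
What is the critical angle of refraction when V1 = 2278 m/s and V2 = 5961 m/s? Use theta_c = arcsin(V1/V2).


V1/V2 = 2278/5961 = 0.382151
theta_c = arcsin(0.382151) = 22.467 degrees

22.467


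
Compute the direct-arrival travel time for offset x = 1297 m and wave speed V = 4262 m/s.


t = x / V
= 1297 / 4262
= 0.3043 s

0.3043


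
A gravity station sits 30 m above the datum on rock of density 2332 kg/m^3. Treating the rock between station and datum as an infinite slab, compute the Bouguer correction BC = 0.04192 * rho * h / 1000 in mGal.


BC = 0.04192 * rho * h / 1000
= 0.04192 * 2332 * 30 / 1000
= 2.9327 mGal

2.9327


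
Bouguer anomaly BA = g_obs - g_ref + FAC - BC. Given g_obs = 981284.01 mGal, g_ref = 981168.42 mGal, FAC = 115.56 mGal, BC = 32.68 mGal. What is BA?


BA = g_obs - g_ref + FAC - BC
= 981284.01 - 981168.42 + 115.56 - 32.68
= 198.47 mGal

198.47


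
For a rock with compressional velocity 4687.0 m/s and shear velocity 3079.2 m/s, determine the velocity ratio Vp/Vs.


Vp/Vs = 4687.0 / 3079.2
= 1.5221

1.5221


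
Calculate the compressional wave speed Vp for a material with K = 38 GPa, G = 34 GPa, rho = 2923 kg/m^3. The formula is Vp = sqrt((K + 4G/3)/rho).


First compute the effective modulus:
K + 4G/3 = 38e9 + 4*34e9/3 = 83333333333.33 Pa
Then divide by density:
83333333333.33 / 2923 = 28509522.1804 Pa/(kg/m^3)
Take the square root:
Vp = sqrt(28509522.1804) = 5339.43 m/s

5339.43


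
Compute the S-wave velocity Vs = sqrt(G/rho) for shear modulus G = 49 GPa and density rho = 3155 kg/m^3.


Convert G to Pa: G = 49e9 Pa
Compute G/rho = 49e9 / 3155 = 15530903.3281
Vs = sqrt(15530903.3281) = 3940.93 m/s

3940.93


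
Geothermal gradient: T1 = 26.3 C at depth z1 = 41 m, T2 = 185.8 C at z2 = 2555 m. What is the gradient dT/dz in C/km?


dT = 185.8 - 26.3 = 159.5 C
dz = 2555 - 41 = 2514 m
gradient = dT/dz * 1000 = 159.5/2514 * 1000 = 63.4447 C/km

63.4447


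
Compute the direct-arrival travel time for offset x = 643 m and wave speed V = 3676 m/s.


t = x / V
= 643 / 3676
= 0.1749 s

0.1749


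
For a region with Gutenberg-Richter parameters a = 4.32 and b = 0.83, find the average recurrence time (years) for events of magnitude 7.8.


log10(N) = 4.32 - 0.83*7.8 = -2.154
N = 10^-2.154 = 0.007015
T = 1/N = 1/0.007015 = 142.5608 years

142.5608


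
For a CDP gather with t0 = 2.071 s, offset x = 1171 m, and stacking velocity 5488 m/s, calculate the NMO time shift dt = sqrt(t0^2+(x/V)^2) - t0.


x/Vnmo = 1171/5488 = 0.213375
(x/Vnmo)^2 = 0.045529
t0^2 = 4.289041
sqrt(4.289041 + 0.045529) = 2.081963
dt = 2.081963 - 2.071 = 0.010963

0.010963


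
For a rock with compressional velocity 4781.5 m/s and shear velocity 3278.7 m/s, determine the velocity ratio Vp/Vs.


Vp/Vs = 4781.5 / 3278.7
= 1.4584

1.4584


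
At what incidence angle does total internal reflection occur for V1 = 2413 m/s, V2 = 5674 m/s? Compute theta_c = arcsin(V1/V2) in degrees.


V1/V2 = 2413/5674 = 0.425273
theta_c = arcsin(0.425273) = 25.168 degrees

25.168


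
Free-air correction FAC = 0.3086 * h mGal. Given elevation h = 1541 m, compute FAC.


FAC = 0.3086 * h
= 0.3086 * 1541
= 475.5526 mGal

475.5526


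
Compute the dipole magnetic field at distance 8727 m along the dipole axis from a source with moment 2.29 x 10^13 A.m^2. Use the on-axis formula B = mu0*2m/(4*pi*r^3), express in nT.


m = 2.29 x 10^13 = 22900000000000 A.m^2
2m = 45800000000000 A.m^2
r^3 = 8727^3 = 664652936583
B = (4pi*10^-7) * 45800000000000 / (4*pi * 664652936583) * 1e9
= 57553977.413765 / 8352275131024.14 * 1e9
= 6890.8144 nT

6890.8144


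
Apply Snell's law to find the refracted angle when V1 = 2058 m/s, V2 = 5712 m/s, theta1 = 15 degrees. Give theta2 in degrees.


sin(theta1) = sin(15 deg) = 0.258819
sin(theta2) = V2/V1 * sin(theta1) = 5712/2058 * 0.258819 = 0.718355
theta2 = arcsin(0.718355) = 45.9188 degrees

45.9188


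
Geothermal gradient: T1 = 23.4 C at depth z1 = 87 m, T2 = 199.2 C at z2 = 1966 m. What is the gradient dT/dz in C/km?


dT = 199.2 - 23.4 = 175.8 C
dz = 1966 - 87 = 1879 m
gradient = dT/dz * 1000 = 175.8/1879 * 1000 = 93.5604 C/km

93.5604


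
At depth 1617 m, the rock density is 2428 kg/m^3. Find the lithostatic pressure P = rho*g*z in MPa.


P = rho * g * z / 1e6
= 2428 * 9.81 * 1617 / 1e6
= 38514805.56 / 1e6
= 38.5148 MPa

38.5148


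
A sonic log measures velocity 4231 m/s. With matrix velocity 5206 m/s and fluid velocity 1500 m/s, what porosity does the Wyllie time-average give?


1/V - 1/Vm = 1/4231 - 1/5206 = 4.426e-05
1/Vf - 1/Vm = 1/1500 - 1/5206 = 0.00047458
phi = 4.426e-05 / 0.00047458 = 0.0933

0.0933


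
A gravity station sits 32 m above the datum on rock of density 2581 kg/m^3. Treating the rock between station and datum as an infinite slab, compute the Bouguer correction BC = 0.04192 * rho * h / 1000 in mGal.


BC = 0.04192 * rho * h / 1000
= 0.04192 * 2581 * 32 / 1000
= 3.4623 mGal

3.4623


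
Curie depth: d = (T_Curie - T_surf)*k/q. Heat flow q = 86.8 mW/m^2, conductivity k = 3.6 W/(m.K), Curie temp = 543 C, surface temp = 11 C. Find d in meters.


T_Curie - T_surf = 543 - 11 = 532 C
Convert q to W/m^2: 86.8 mW/m^2 = 0.0868 W/m^2
d = 532 * 3.6 / 0.0868 = 22064.52 m

22064.52


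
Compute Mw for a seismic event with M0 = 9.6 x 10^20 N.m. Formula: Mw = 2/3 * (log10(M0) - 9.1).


log10(M0) = log10(9.6 x 10^20) = 20.9823
Mw = 2/3 * (20.9823 - 9.1)
= 2/3 * 11.8823
= 7.92

7.92


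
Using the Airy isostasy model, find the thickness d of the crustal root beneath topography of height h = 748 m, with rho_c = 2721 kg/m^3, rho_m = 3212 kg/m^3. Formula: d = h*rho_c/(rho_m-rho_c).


rho_m - rho_c = 3212 - 2721 = 491
d = 748 * 2721 / 491
= 2035308 / 491
= 4145.23 m

4145.23


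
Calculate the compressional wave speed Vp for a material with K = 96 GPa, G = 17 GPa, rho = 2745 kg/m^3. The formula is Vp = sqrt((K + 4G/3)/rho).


First compute the effective modulus:
K + 4G/3 = 96e9 + 4*17e9/3 = 118666666666.67 Pa
Then divide by density:
118666666666.67 / 2745 = 43230115.3613 Pa/(kg/m^3)
Take the square root:
Vp = sqrt(43230115.3613) = 6574.96 m/s

6574.96


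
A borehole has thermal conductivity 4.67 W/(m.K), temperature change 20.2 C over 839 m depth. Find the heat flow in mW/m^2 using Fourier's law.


q = k * dT / dz * 1000
= 4.67 * 20.2 / 839 * 1000
= 0.112436 * 1000
= 112.4362 mW/m^2

112.4362


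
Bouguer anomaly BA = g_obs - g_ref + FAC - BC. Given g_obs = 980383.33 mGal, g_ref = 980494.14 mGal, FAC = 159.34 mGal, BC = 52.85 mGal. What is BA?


BA = g_obs - g_ref + FAC - BC
= 980383.33 - 980494.14 + 159.34 - 52.85
= -4.32 mGal

-4.32


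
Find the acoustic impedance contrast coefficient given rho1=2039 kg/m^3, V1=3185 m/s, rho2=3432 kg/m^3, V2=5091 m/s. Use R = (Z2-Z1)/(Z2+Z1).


Z1 = 2039 * 3185 = 6494215
Z2 = 3432 * 5091 = 17472312
R = (17472312 - 6494215) / (17472312 + 6494215) = 10978097 / 23966527 = 0.4581

0.4581


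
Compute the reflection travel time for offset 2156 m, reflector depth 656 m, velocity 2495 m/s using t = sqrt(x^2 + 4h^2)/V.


x^2 + 4h^2 = 2156^2 + 4*656^2 = 4648336 + 1721344 = 6369680
sqrt(6369680) = 2523.8225
t = 2523.8225 / 2495 = 1.0116 s

1.0116


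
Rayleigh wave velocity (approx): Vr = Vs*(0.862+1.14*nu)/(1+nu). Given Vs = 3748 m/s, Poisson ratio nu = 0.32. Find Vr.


Numerator factor = 0.862 + 1.14*0.32 = 1.2268
Denominator = 1 + 0.32 = 1.32
Vr = 3748 * 1.2268 / 1.32 = 3483.37 m/s

3483.37


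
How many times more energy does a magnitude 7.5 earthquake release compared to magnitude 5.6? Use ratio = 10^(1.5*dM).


M2 - M1 = 7.5 - 5.6 = 1.9
1.5 * 1.9 = 2.85
ratio = 10^2.85 = 707.95

707.95


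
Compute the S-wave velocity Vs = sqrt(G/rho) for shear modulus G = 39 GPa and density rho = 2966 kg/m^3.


Convert G to Pa: G = 39e9 Pa
Compute G/rho = 39e9 / 2966 = 13149022.2522
Vs = sqrt(13149022.2522) = 3626.16 m/s

3626.16


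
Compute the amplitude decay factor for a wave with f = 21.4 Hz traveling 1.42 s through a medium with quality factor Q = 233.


pi*f*t/Q = pi*21.4*1.42/233 = 0.409728
A/A0 = exp(-0.409728) = 0.663831

0.663831


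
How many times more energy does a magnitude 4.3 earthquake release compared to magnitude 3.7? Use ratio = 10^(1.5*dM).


M2 - M1 = 4.3 - 3.7 = 0.6
1.5 * 0.6 = 0.9
ratio = 10^0.9 = 7.94

7.94


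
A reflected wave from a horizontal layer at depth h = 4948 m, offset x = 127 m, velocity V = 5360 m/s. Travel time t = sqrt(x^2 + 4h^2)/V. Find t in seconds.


x^2 + 4h^2 = 127^2 + 4*4948^2 = 16129 + 97930816 = 97946945
sqrt(97946945) = 9896.8149
t = 9896.8149 / 5360 = 1.8464 s

1.8464


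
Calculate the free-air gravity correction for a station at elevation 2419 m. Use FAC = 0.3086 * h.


FAC = 0.3086 * h
= 0.3086 * 2419
= 746.5034 mGal

746.5034


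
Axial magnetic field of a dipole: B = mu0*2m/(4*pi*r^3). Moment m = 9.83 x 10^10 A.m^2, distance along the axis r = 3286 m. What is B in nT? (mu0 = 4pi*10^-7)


m = 9.83 x 10^10 = 98300000000 A.m^2
2m = 196600000000 A.m^2
r^3 = 3286^3 = 35481557656
B = (4pi*10^-7) * 196600000000 / (4*pi * 35481557656) * 1e9
= 247054.846278 / 445874403480.05 * 1e9
= 554.0907 nT

554.0907


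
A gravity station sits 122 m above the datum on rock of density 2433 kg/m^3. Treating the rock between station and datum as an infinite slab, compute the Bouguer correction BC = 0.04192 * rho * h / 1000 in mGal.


BC = 0.04192 * rho * h / 1000
= 0.04192 * 2433 * 122 / 1000
= 12.4429 mGal

12.4429


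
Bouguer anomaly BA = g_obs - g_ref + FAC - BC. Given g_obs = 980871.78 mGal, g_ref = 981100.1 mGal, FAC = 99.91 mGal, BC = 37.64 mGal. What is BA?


BA = g_obs - g_ref + FAC - BC
= 980871.78 - 981100.1 + 99.91 - 37.64
= -166.05 mGal

-166.05


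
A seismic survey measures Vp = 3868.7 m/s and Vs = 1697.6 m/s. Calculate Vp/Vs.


Vp/Vs = 3868.7 / 1697.6
= 2.2789

2.2789


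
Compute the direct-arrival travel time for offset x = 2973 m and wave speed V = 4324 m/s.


t = x / V
= 2973 / 4324
= 0.6876 s

0.6876


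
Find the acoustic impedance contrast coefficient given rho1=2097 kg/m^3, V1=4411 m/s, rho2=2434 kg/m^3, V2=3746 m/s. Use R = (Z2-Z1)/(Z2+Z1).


Z1 = 2097 * 4411 = 9249867
Z2 = 2434 * 3746 = 9117764
R = (9117764 - 9249867) / (9117764 + 9249867) = -132103 / 18367631 = -0.0072

-0.0072


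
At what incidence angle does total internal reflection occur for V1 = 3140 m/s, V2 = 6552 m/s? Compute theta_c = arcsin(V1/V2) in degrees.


V1/V2 = 3140/6552 = 0.479243
theta_c = arcsin(0.479243) = 28.636 degrees

28.636


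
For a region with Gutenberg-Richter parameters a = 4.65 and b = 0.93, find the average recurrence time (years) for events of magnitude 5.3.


log10(N) = 4.65 - 0.93*5.3 = -0.279
N = 10^-0.279 = 0.526017
T = 1/N = 1/0.526017 = 1.9011 years

1.9011


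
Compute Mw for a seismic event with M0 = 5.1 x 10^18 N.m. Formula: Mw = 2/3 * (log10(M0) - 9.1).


log10(M0) = log10(5.1 x 10^18) = 18.7076
Mw = 2/3 * (18.7076 - 9.1)
= 2/3 * 9.6076
= 6.41

6.41


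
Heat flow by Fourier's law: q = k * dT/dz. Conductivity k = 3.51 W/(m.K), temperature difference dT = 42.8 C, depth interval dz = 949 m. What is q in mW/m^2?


q = k * dT / dz * 1000
= 3.51 * 42.8 / 949 * 1000
= 0.158301 * 1000
= 158.3014 mW/m^2

158.3014


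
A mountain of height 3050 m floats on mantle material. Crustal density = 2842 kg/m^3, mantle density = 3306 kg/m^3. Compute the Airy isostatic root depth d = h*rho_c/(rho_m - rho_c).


rho_m - rho_c = 3306 - 2842 = 464
d = 3050 * 2842 / 464
= 8668100 / 464
= 18681.25 m

18681.25


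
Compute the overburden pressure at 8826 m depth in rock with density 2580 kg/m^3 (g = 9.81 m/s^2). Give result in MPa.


P = rho * g * z / 1e6
= 2580 * 9.81 * 8826 / 1e6
= 223384294.8 / 1e6
= 223.3843 MPa

223.3843


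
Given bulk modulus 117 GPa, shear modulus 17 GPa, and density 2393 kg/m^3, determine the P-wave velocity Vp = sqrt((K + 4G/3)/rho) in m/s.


First compute the effective modulus:
K + 4G/3 = 117e9 + 4*17e9/3 = 139666666666.67 Pa
Then divide by density:
139666666666.67 / 2393 = 58364674.7458 Pa/(kg/m^3)
Take the square root:
Vp = sqrt(58364674.7458) = 7639.68 m/s

7639.68


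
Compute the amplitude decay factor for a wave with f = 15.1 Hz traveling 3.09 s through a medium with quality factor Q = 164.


pi*f*t/Q = pi*15.1*3.09/164 = 0.893802
A/A0 = exp(-0.893802) = 0.409097

0.409097


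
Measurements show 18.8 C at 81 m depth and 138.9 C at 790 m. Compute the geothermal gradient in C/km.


dT = 138.9 - 18.8 = 120.1 C
dz = 790 - 81 = 709 m
gradient = dT/dz * 1000 = 120.1/709 * 1000 = 169.3935 C/km

169.3935


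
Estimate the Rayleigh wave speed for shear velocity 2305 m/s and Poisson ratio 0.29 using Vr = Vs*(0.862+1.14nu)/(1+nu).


Numerator factor = 0.862 + 1.14*0.29 = 1.1926
Denominator = 1 + 0.29 = 1.29
Vr = 2305 * 1.1926 / 1.29 = 2130.96 m/s

2130.96


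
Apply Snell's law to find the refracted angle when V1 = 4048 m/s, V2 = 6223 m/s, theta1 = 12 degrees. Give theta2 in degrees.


sin(theta1) = sin(12 deg) = 0.207912
sin(theta2) = V2/V1 * sin(theta1) = 6223/4048 * 0.207912 = 0.319623
theta2 = arcsin(0.319623) = 18.6401 degrees

18.6401


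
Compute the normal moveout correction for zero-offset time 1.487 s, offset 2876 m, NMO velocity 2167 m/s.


x/Vnmo = 2876/2167 = 1.32718
(x/Vnmo)^2 = 1.761408
t0^2 = 2.211169
sqrt(2.211169 + 1.761408) = 1.993132
dt = 1.993132 - 1.487 = 0.506132

0.506132


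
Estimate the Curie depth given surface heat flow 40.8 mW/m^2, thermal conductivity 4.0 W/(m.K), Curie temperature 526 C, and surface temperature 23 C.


T_Curie - T_surf = 526 - 23 = 503 C
Convert q to W/m^2: 40.8 mW/m^2 = 0.0408 W/m^2
d = 503 * 4.0 / 0.0408 = 49313.73 m

49313.73


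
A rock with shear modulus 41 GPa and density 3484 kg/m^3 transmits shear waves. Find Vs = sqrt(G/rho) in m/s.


Convert G to Pa: G = 41e9 Pa
Compute G/rho = 41e9 / 3484 = 11768082.6636
Vs = sqrt(11768082.6636) = 3430.46 m/s

3430.46


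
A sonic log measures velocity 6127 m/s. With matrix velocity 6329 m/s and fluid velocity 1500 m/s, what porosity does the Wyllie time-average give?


1/V - 1/Vm = 1/6127 - 1/6329 = 5.21e-06
1/Vf - 1/Vm = 1/1500 - 1/6329 = 0.00050866
phi = 5.21e-06 / 0.00050866 = 0.0102

0.0102


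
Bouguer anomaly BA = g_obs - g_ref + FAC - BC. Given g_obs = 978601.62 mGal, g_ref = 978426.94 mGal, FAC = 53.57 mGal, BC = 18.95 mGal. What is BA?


BA = g_obs - g_ref + FAC - BC
= 978601.62 - 978426.94 + 53.57 - 18.95
= 209.3 mGal

209.3


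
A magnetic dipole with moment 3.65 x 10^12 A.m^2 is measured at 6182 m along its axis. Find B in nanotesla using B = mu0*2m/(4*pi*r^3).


m = 3.65 x 10^12 = 3650000000000 A.m^2
2m = 7300000000000 A.m^2
r^3 = 6182^3 = 236258260568
B = (4pi*10^-7) * 7300000000000 / (4*pi * 236258260568) * 1e9
= 9173450.548482 / 2968908863001.33 * 1e9
= 3089.8391 nT

3089.8391


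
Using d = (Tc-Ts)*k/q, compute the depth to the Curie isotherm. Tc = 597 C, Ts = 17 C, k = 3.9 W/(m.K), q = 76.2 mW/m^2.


T_Curie - T_surf = 597 - 17 = 580 C
Convert q to W/m^2: 76.2 mW/m^2 = 0.0762 W/m^2
d = 580 * 3.9 / 0.0762 = 29685.04 m

29685.04


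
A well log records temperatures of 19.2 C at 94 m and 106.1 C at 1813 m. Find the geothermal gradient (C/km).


dT = 106.1 - 19.2 = 86.9 C
dz = 1813 - 94 = 1719 m
gradient = dT/dz * 1000 = 86.9/1719 * 1000 = 50.5526 C/km

50.5526


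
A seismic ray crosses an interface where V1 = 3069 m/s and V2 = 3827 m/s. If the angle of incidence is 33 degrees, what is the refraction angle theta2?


sin(theta1) = sin(33 deg) = 0.544639
sin(theta2) = V2/V1 * sin(theta1) = 3827/3069 * 0.544639 = 0.679157
theta2 = arcsin(0.679157) = 42.7778 degrees

42.7778


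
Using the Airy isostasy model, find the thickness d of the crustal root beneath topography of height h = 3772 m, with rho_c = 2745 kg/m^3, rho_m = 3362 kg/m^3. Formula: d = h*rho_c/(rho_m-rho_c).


rho_m - rho_c = 3362 - 2745 = 617
d = 3772 * 2745 / 617
= 10354140 / 617
= 16781.43 m

16781.43


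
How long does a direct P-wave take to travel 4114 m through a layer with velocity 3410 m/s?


t = x / V
= 4114 / 3410
= 1.2065 s

1.2065


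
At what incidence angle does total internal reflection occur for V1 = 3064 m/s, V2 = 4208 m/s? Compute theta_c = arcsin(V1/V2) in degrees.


V1/V2 = 3064/4208 = 0.728137
theta_c = arcsin(0.728137) = 46.7304 degrees

46.7304


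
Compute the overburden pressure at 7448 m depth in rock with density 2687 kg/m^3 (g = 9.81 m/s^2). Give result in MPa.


P = rho * g * z / 1e6
= 2687 * 9.81 * 7448 / 1e6
= 196325332.56 / 1e6
= 196.3253 MPa

196.3253


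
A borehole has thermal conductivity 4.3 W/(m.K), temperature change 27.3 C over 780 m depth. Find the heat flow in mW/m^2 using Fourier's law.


q = k * dT / dz * 1000
= 4.3 * 27.3 / 780 * 1000
= 0.1505 * 1000
= 150.5 mW/m^2

150.5


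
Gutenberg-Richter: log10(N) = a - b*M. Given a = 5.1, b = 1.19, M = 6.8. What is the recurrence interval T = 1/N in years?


log10(N) = 5.1 - 1.19*6.8 = -2.992
N = 10^-2.992 = 0.001019
T = 1/N = 1/0.001019 = 981.7479 years

981.7479


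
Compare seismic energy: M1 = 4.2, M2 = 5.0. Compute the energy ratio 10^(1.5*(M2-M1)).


M2 - M1 = 5.0 - 4.2 = 0.8
1.5 * 0.8 = 1.2
ratio = 10^1.2 = 15.85

15.85


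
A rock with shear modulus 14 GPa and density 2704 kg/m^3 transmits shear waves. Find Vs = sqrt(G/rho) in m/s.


Convert G to Pa: G = 14e9 Pa
Compute G/rho = 14e9 / 2704 = 5177514.7929
Vs = sqrt(5177514.7929) = 2275.42 m/s

2275.42


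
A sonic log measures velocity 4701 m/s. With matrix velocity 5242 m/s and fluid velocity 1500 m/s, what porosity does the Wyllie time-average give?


1/V - 1/Vm = 1/4701 - 1/5242 = 2.195e-05
1/Vf - 1/Vm = 1/1500 - 1/5242 = 0.0004759
phi = 2.195e-05 / 0.0004759 = 0.0461

0.0461


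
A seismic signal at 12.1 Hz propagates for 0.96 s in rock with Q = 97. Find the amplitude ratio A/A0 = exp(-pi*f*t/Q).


pi*f*t/Q = pi*12.1*0.96/97 = 0.376214
A/A0 = exp(-0.376214) = 0.686456

0.686456


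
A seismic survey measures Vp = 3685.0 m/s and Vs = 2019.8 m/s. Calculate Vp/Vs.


Vp/Vs = 3685.0 / 2019.8
= 1.8244

1.8244


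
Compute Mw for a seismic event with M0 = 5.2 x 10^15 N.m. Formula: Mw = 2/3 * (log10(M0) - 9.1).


log10(M0) = log10(5.2 x 10^15) = 15.716
Mw = 2/3 * (15.716 - 9.1)
= 2/3 * 6.616
= 4.41

4.41


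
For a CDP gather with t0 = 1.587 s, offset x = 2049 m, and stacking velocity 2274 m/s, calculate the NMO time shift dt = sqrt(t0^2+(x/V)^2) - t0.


x/Vnmo = 2049/2274 = 0.901055
(x/Vnmo)^2 = 0.811901
t0^2 = 2.518569
sqrt(2.518569 + 0.811901) = 1.824957
dt = 1.824957 - 1.587 = 0.237957

0.237957


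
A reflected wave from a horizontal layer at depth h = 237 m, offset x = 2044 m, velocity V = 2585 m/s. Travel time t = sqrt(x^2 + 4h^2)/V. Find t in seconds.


x^2 + 4h^2 = 2044^2 + 4*237^2 = 4177936 + 224676 = 4402612
sqrt(4402612) = 2098.2402
t = 2098.2402 / 2585 = 0.8117 s

0.8117


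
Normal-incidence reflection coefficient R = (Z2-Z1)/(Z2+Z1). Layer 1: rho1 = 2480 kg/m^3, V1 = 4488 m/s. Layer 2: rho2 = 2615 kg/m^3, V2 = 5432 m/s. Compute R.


Z1 = 2480 * 4488 = 11130240
Z2 = 2615 * 5432 = 14204680
R = (14204680 - 11130240) / (14204680 + 11130240) = 3074440 / 25334920 = 0.1214

0.1214


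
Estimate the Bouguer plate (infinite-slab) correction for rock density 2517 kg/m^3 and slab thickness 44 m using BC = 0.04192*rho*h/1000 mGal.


BC = 0.04192 * rho * h / 1000
= 0.04192 * 2517 * 44 / 1000
= 4.6426 mGal

4.6426


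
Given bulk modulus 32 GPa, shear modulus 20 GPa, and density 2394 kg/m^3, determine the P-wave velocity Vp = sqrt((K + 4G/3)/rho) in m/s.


First compute the effective modulus:
K + 4G/3 = 32e9 + 4*20e9/3 = 58666666666.67 Pa
Then divide by density:
58666666666.67 / 2394 = 24505708.7162 Pa/(kg/m^3)
Take the square root:
Vp = sqrt(24505708.7162) = 4950.32 m/s

4950.32


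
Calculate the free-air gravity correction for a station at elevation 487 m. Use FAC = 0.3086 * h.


FAC = 0.3086 * h
= 0.3086 * 487
= 150.2882 mGal

150.2882


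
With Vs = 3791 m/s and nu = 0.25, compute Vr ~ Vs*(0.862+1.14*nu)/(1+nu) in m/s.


Numerator factor = 0.862 + 1.14*0.25 = 1.147
Denominator = 1 + 0.25 = 1.25
Vr = 3791 * 1.147 / 1.25 = 3478.62 m/s

3478.62


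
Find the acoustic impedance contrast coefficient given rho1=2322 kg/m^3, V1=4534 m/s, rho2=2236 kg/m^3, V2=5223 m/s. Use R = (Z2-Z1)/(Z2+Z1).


Z1 = 2322 * 4534 = 10527948
Z2 = 2236 * 5223 = 11678628
R = (11678628 - 10527948) / (11678628 + 10527948) = 1150680 / 22206576 = 0.0518

0.0518


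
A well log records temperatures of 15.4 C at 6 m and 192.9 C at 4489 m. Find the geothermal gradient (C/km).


dT = 192.9 - 15.4 = 177.5 C
dz = 4489 - 6 = 4483 m
gradient = dT/dz * 1000 = 177.5/4483 * 1000 = 39.594 C/km

39.594


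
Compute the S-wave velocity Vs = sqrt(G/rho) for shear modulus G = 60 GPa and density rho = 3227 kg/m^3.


Convert G to Pa: G = 60e9 Pa
Compute G/rho = 60e9 / 3227 = 18593120.5454
Vs = sqrt(18593120.5454) = 4311.97 m/s

4311.97


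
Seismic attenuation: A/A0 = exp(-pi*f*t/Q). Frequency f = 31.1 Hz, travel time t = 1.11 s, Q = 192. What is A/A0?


pi*f*t/Q = pi*31.1*1.11/192 = 0.564849
A/A0 = exp(-0.564849) = 0.568446

0.568446


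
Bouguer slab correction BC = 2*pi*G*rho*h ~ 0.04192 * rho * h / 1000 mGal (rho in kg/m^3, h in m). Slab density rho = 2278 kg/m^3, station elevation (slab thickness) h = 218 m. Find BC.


BC = 0.04192 * rho * h / 1000
= 0.04192 * 2278 * 218 / 1000
= 20.8176 mGal

20.8176


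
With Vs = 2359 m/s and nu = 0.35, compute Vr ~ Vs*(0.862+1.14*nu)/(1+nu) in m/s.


Numerator factor = 0.862 + 1.14*0.35 = 1.261
Denominator = 1 + 0.35 = 1.35
Vr = 2359 * 1.261 / 1.35 = 2203.48 m/s

2203.48


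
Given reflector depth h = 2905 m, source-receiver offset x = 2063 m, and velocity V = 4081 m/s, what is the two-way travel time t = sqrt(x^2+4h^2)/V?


x^2 + 4h^2 = 2063^2 + 4*2905^2 = 4255969 + 33756100 = 38012069
sqrt(38012069) = 6165.3929
t = 6165.3929 / 4081 = 1.5108 s

1.5108


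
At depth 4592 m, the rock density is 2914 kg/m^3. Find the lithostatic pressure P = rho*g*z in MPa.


P = rho * g * z / 1e6
= 2914 * 9.81 * 4592 / 1e6
= 131268473.28 / 1e6
= 131.2685 MPa

131.2685


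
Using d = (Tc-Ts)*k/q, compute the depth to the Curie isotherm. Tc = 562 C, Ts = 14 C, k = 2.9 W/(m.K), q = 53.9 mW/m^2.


T_Curie - T_surf = 562 - 14 = 548 C
Convert q to W/m^2: 53.9 mW/m^2 = 0.0539 W/m^2
d = 548 * 2.9 / 0.0539 = 29484.23 m

29484.23


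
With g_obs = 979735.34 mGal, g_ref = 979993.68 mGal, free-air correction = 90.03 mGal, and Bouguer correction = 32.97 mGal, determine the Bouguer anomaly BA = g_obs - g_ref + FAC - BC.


BA = g_obs - g_ref + FAC - BC
= 979735.34 - 979993.68 + 90.03 - 32.97
= -201.28 mGal

-201.28


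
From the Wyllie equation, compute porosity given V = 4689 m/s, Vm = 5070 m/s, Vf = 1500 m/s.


1/V - 1/Vm = 1/4689 - 1/5070 = 1.603e-05
1/Vf - 1/Vm = 1/1500 - 1/5070 = 0.00046943
phi = 1.603e-05 / 0.00046943 = 0.0341

0.0341


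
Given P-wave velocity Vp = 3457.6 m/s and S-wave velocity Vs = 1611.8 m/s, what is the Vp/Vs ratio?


Vp/Vs = 3457.6 / 1611.8
= 2.1452

2.1452


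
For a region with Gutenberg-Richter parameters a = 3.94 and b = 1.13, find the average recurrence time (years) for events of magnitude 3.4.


log10(N) = 3.94 - 1.13*3.4 = 0.098
N = 10^0.098 = 1.253141
T = 1/N = 1/1.253141 = 0.798 years

0.798


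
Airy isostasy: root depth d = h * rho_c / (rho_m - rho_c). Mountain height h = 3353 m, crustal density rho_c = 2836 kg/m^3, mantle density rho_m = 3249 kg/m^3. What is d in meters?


rho_m - rho_c = 3249 - 2836 = 413
d = 3353 * 2836 / 413
= 9509108 / 413
= 23024.47 m

23024.47


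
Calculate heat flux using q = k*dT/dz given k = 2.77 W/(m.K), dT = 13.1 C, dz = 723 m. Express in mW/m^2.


q = k * dT / dz * 1000
= 2.77 * 13.1 / 723 * 1000
= 0.050189 * 1000
= 50.1895 mW/m^2

50.1895


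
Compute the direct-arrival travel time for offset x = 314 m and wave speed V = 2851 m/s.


t = x / V
= 314 / 2851
= 0.1101 s

0.1101


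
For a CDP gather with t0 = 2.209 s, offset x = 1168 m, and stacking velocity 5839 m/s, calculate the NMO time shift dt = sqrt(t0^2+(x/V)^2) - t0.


x/Vnmo = 1168/5839 = 0.200034
(x/Vnmo)^2 = 0.040014
t0^2 = 4.879681
sqrt(4.879681 + 0.040014) = 2.218038
dt = 2.218038 - 2.209 = 0.009038

0.009038


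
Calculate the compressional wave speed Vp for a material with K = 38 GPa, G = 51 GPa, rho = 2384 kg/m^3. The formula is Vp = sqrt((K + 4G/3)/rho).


First compute the effective modulus:
K + 4G/3 = 38e9 + 4*51e9/3 = 106000000000.0 Pa
Then divide by density:
106000000000.0 / 2384 = 44463087.2483 Pa/(kg/m^3)
Take the square root:
Vp = sqrt(44463087.2483) = 6668.06 m/s

6668.06


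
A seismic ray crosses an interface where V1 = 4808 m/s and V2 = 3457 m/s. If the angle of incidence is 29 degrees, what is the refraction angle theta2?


sin(theta1) = sin(29 deg) = 0.48481
sin(theta2) = V2/V1 * sin(theta1) = 3457/4808 * 0.48481 = 0.348583
theta2 = arcsin(0.348583) = 20.4007 degrees

20.4007


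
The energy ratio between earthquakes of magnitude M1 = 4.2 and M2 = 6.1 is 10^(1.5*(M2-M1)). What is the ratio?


M2 - M1 = 6.1 - 4.2 = 1.9
1.5 * 1.9 = 2.85
ratio = 10^2.85 = 707.95

707.95


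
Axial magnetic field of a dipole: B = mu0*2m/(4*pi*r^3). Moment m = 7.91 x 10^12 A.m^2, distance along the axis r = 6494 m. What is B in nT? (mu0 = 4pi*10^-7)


m = 7.91 x 10^12 = 7910000000000 A.m^2
2m = 15820000000000 A.m^2
r^3 = 6494^3 = 273865201784
B = (4pi*10^-7) * 15820000000000 / (4*pi * 273865201784) * 1e9
= 19879998.311916 / 3441491623994.0 * 1e9
= 5776.5645 nT

5776.5645


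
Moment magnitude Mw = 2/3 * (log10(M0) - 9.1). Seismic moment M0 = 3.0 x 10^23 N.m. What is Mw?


log10(M0) = log10(3.0 x 10^23) = 23.4771
Mw = 2/3 * (23.4771 - 9.1)
= 2/3 * 14.3771
= 9.58

9.58


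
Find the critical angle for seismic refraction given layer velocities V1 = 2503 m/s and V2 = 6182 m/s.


V1/V2 = 2503/6182 = 0.404885
theta_c = arcsin(0.404885) = 23.8839 degrees

23.8839


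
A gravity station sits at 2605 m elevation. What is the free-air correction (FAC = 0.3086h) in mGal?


FAC = 0.3086 * h
= 0.3086 * 2605
= 803.903 mGal

803.903


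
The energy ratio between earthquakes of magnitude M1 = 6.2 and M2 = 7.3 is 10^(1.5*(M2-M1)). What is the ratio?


M2 - M1 = 7.3 - 6.2 = 1.1
1.5 * 1.1 = 1.65
ratio = 10^1.65 = 44.67

44.67


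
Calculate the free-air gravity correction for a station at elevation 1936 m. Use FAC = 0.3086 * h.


FAC = 0.3086 * h
= 0.3086 * 1936
= 597.4496 mGal

597.4496


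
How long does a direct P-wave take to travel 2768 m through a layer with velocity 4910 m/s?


t = x / V
= 2768 / 4910
= 0.5637 s

0.5637


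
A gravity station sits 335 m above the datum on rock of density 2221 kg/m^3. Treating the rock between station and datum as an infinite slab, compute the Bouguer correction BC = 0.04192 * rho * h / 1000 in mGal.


BC = 0.04192 * rho * h / 1000
= 0.04192 * 2221 * 335 / 1000
= 31.1899 mGal

31.1899


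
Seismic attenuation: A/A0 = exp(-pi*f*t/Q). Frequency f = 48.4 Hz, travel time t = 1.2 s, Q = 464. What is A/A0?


pi*f*t/Q = pi*48.4*1.2/464 = 0.393241
A/A0 = exp(-0.393241) = 0.674866

0.674866


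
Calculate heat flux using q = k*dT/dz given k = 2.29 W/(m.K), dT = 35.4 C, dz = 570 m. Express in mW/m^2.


q = k * dT / dz * 1000
= 2.29 * 35.4 / 570 * 1000
= 0.142221 * 1000
= 142.2211 mW/m^2

142.2211


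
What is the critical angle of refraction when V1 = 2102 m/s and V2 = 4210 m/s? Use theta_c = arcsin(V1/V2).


V1/V2 = 2102/4210 = 0.499287
theta_c = arcsin(0.499287) = 29.9529 degrees

29.9529


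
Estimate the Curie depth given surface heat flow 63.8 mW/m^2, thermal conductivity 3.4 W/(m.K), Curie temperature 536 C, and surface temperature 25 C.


T_Curie - T_surf = 536 - 25 = 511 C
Convert q to W/m^2: 63.8 mW/m^2 = 0.0638 W/m^2
d = 511 * 3.4 / 0.0638 = 27231.97 m

27231.97


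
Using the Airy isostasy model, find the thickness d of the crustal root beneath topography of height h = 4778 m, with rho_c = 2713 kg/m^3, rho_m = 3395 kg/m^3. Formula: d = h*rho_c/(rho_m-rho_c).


rho_m - rho_c = 3395 - 2713 = 682
d = 4778 * 2713 / 682
= 12962714 / 682
= 19006.91 m

19006.91


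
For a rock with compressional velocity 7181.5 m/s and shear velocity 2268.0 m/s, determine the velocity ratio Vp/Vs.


Vp/Vs = 7181.5 / 2268.0
= 3.1664

3.1664


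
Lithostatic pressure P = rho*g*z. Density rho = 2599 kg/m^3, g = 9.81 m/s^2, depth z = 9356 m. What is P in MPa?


P = rho * g * z / 1e6
= 2599 * 9.81 * 9356 / 1e6
= 238542353.64 / 1e6
= 238.5424 MPa

238.5424


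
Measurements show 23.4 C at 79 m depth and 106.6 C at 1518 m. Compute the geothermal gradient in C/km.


dT = 106.6 - 23.4 = 83.2 C
dz = 1518 - 79 = 1439 m
gradient = dT/dz * 1000 = 83.2/1439 * 1000 = 57.8179 C/km

57.8179


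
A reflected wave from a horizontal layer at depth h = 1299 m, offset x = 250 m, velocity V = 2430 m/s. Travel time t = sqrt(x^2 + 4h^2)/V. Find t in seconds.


x^2 + 4h^2 = 250^2 + 4*1299^2 = 62500 + 6749604 = 6812104
sqrt(6812104) = 2610.0008
t = 2610.0008 / 2430 = 1.0741 s

1.0741


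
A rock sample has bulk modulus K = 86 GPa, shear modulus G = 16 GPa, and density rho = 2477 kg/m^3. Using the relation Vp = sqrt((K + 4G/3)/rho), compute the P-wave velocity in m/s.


First compute the effective modulus:
K + 4G/3 = 86e9 + 4*16e9/3 = 107333333333.33 Pa
Then divide by density:
107333333333.33 / 2477 = 43331987.6194 Pa/(kg/m^3)
Take the square root:
Vp = sqrt(43331987.6194) = 6582.7 m/s

6582.7


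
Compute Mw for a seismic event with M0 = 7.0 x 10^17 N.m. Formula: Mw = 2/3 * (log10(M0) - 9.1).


log10(M0) = log10(7.0 x 10^17) = 17.8451
Mw = 2/3 * (17.8451 - 9.1)
= 2/3 * 8.7451
= 5.83

5.83


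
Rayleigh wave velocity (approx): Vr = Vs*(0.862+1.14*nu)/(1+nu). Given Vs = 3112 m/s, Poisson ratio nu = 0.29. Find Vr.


Numerator factor = 0.862 + 1.14*0.29 = 1.1926
Denominator = 1 + 0.29 = 1.29
Vr = 3112 * 1.1926 / 1.29 = 2877.03 m/s

2877.03


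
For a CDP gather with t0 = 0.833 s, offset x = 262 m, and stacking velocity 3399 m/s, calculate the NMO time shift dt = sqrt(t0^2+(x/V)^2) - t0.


x/Vnmo = 262/3399 = 0.077081
(x/Vnmo)^2 = 0.005942
t0^2 = 0.693889
sqrt(0.693889 + 0.005942) = 0.836559
dt = 0.836559 - 0.833 = 0.003559

0.003559


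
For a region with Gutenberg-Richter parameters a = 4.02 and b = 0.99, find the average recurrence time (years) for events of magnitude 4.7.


log10(N) = 4.02 - 0.99*4.7 = -0.633
N = 10^-0.633 = 0.232809
T = 1/N = 1/0.232809 = 4.2954 years

4.2954


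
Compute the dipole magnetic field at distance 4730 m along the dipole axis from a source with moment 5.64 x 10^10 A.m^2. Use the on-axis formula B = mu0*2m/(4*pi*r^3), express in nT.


m = 5.64 x 10^10 = 56400000000 A.m^2
2m = 112800000000 A.m^2
r^3 = 4730^3 = 105823817000
B = (4pi*10^-7) * 112800000000 / (4*pi * 105823817000) * 1e9
= 141748.66053 / 1329821304248.12 * 1e9
= 106.5923 nT

106.5923


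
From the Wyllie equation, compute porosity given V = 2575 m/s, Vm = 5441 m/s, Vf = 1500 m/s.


1/V - 1/Vm = 1/2575 - 1/5441 = 0.00020456
1/Vf - 1/Vm = 1/1500 - 1/5441 = 0.00048288
phi = 0.00020456 / 0.00048288 = 0.4236

0.4236


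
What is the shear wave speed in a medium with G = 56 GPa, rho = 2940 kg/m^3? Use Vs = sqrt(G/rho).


Convert G to Pa: G = 56e9 Pa
Compute G/rho = 56e9 / 2940 = 19047619.0476
Vs = sqrt(19047619.0476) = 4364.36 m/s

4364.36


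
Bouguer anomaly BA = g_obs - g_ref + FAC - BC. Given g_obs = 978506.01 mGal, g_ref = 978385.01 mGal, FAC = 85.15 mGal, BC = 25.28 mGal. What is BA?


BA = g_obs - g_ref + FAC - BC
= 978506.01 - 978385.01 + 85.15 - 25.28
= 180.87 mGal

180.87


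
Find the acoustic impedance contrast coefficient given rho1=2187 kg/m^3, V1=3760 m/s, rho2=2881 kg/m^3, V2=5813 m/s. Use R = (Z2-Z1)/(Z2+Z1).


Z1 = 2187 * 3760 = 8223120
Z2 = 2881 * 5813 = 16747253
R = (16747253 - 8223120) / (16747253 + 8223120) = 8524133 / 24970373 = 0.3414

0.3414


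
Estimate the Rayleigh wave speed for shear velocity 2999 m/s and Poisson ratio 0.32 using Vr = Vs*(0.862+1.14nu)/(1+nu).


Numerator factor = 0.862 + 1.14*0.32 = 1.2268
Denominator = 1 + 0.32 = 1.32
Vr = 2999 * 1.2268 / 1.32 = 2787.25 m/s

2787.25


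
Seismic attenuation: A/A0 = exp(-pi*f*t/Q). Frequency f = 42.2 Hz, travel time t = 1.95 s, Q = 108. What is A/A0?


pi*f*t/Q = pi*42.2*1.95/108 = 2.393719
A/A0 = exp(-2.393719) = 0.09129

0.09129


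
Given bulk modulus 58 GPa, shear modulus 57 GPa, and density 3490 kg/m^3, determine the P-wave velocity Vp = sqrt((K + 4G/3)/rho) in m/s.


First compute the effective modulus:
K + 4G/3 = 58e9 + 4*57e9/3 = 134000000000.0 Pa
Then divide by density:
134000000000.0 / 3490 = 38395415.4728 Pa/(kg/m^3)
Take the square root:
Vp = sqrt(38395415.4728) = 6196.4 m/s

6196.4


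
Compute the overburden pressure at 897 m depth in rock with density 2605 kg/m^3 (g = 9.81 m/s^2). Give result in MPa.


P = rho * g * z / 1e6
= 2605 * 9.81 * 897 / 1e6
= 22922879.85 / 1e6
= 22.9229 MPa

22.9229


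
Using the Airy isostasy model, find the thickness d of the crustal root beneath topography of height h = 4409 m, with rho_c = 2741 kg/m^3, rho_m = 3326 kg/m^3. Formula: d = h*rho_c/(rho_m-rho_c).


rho_m - rho_c = 3326 - 2741 = 585
d = 4409 * 2741 / 585
= 12085069 / 585
= 20658.24 m

20658.24


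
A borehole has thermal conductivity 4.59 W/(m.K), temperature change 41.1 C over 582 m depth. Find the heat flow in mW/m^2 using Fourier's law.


q = k * dT / dz * 1000
= 4.59 * 41.1 / 582 * 1000
= 0.324139 * 1000
= 324.1392 mW/m^2

324.1392


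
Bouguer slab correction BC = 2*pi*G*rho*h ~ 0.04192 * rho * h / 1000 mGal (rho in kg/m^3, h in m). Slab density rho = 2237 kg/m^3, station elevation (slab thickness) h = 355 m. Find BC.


BC = 0.04192 * rho * h / 1000
= 0.04192 * 2237 * 355 / 1000
= 33.2901 mGal

33.2901


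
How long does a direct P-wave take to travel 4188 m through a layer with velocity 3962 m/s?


t = x / V
= 4188 / 3962
= 1.057 s

1.057


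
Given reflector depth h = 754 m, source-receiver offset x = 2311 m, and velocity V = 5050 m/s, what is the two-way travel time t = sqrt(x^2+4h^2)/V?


x^2 + 4h^2 = 2311^2 + 4*754^2 = 5340721 + 2274064 = 7614785
sqrt(7614785) = 2759.49
t = 2759.49 / 5050 = 0.5464 s

0.5464
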